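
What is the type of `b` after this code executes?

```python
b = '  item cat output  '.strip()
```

str.strip() returns str

str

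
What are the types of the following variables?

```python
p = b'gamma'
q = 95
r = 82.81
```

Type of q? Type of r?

q is int; r is float

int, float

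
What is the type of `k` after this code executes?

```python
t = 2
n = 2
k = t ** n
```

int ** positive int returns int (2 ** 2 = 4)

int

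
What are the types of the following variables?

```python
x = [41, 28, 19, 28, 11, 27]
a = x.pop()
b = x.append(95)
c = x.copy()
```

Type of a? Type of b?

list.pop() returns the element (int); list.append() returns None

int, NoneType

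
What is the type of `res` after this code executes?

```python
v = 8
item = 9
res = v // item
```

int // int returns int (8 // 9 = 0)

int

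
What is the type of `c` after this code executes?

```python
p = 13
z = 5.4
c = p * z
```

int * float returns float (13 * 5.4 = 70.2)

float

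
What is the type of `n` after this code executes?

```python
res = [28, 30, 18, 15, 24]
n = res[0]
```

Indexing a list of ints returns int (res[0] = 28)

int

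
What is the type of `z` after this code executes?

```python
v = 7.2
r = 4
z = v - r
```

float - int returns float (7.2 - 4 = 3.2)

float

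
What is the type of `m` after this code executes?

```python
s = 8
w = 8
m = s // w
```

int // int returns int (8 // 8 = 1)

int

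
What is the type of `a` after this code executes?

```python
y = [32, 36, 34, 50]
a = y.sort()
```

list.sort() returns None (sorts in place)

NoneType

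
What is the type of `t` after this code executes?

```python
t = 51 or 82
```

'or' returns the first truthy value (51, which is int)

int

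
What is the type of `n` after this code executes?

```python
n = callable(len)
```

callable() returns bool

bool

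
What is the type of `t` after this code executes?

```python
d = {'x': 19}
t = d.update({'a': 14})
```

dict.update() returns None

NoneType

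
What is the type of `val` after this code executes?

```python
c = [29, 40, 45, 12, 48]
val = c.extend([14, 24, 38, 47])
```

list.extend() returns None

NoneType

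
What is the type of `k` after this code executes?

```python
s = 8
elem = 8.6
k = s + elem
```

int + float returns float (8 + 8.6 = 16.6)

float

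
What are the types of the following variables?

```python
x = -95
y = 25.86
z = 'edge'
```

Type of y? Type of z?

y is float; z is str

float, str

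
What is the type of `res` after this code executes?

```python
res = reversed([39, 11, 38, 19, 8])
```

reversed() on a list returns a list_reverseiterator

list_reverseiterator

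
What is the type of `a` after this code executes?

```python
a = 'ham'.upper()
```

str.upper() returns str

str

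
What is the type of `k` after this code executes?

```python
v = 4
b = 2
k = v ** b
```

int ** positive int returns int (4 ** 2 = 16)

int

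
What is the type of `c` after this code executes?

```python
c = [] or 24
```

'or' returns first truthy value (24, which is int)

int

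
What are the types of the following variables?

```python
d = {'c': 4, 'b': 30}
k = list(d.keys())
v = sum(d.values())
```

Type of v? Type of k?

sum of int values returns int; list(...) returns list

int, list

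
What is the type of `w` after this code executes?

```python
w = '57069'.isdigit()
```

str.isdigit() returns bool

bool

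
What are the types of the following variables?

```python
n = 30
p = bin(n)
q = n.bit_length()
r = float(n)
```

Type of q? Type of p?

int.bit_length() returns int; bin() returns str

int, str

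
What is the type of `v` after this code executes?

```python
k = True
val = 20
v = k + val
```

bool + int returns int (True is 1, so 1 + 20 = 21)

int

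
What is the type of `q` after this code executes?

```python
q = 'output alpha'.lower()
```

str.lower() returns str

str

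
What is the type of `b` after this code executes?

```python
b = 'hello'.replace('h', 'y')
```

str.replace() returns str

str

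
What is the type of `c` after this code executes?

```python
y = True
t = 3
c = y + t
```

bool + int returns int (True is 1, so 1 + 3 = 4)

int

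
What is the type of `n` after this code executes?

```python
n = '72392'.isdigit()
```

str.isdigit() returns bool

bool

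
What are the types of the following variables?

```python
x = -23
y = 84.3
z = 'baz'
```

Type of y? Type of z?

y is float; z is str

float, str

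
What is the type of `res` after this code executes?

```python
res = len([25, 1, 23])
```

len() always returns int

int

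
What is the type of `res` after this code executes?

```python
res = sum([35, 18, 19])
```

sum() of ints returns int

int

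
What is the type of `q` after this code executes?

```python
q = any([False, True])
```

any() returns bool

bool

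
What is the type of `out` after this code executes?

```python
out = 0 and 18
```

'and' returns the first falsy value (0, which is int)

int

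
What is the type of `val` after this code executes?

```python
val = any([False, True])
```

any() returns bool

bool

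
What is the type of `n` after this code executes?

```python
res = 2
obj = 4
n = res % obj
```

int % int returns int (2 % 4 = 2)

int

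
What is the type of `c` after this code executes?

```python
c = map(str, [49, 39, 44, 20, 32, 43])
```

map() returns a map iterator object

map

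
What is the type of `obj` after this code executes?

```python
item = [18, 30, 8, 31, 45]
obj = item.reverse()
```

list.reverse() returns None

NoneType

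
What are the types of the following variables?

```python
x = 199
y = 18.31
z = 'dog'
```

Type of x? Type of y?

x is int; y is float

int, float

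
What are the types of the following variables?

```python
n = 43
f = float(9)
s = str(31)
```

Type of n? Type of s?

n is int; s is str

int, str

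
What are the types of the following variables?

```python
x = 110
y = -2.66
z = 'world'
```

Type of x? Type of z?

x is int; z is str

int, str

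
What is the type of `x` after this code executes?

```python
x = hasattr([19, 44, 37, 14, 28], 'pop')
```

hasattr() returns bool

bool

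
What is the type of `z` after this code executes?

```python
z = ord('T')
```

ord() returns int (Unicode code point)

int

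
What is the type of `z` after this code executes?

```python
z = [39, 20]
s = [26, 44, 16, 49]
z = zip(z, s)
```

zip() returns a zip iterator object

zip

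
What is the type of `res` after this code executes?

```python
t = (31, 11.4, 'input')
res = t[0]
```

Index 0 of tuple is 31 which is int

int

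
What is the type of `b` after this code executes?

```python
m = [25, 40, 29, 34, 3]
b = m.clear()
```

list.clear() returns None

NoneType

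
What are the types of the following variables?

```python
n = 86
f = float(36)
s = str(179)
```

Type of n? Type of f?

n is int; f is float

int, float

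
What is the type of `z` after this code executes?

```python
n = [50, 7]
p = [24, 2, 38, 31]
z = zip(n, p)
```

zip() returns a zip iterator object

zip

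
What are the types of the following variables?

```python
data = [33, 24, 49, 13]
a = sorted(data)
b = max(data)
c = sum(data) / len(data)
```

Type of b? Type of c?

max of ints returns int; int / int returns float

int, float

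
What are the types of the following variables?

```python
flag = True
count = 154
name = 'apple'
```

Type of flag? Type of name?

flag is bool; name is str

bool, str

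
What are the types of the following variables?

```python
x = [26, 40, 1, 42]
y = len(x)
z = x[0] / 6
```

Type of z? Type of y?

int / int returns float; len() returns int

float, int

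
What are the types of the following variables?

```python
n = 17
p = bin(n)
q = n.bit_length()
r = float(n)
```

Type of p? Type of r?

bin() returns str; float() returns float

str, float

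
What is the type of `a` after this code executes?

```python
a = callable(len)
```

callable() returns bool

bool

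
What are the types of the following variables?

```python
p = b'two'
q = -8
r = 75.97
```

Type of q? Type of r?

q is int; r is float

int, float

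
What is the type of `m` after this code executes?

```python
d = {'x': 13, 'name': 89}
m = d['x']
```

Accessing dict[str, int] with key 'x' returns int value 13

int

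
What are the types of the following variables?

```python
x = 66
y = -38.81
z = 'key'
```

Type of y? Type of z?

y is float; z is str

float, str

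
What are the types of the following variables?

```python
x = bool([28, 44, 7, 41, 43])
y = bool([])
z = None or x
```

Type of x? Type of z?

bool() returns bool; None or <bool> returns the bool

bool, bool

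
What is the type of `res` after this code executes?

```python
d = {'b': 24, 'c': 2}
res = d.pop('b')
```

dict.pop() returns the value (int)

int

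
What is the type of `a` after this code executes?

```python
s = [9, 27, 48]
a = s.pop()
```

list.pop() returns the popped element (int here)

int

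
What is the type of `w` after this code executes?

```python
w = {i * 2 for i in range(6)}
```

A set comprehension {expr for x in iterable} produces a set

set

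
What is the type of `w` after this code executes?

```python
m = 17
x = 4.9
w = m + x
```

int + float returns float (17 + 4.9 = 21.9)

float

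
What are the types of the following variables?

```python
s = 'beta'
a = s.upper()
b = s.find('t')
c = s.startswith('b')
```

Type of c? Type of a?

str.startswith() returns bool; str.upper() returns str

bool, str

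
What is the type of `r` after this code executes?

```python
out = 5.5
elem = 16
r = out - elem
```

float - int returns float (5.5 - 16 = -10.5)

float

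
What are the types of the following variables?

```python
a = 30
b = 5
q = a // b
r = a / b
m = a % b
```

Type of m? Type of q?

int % int returns int; int // int returns int

int, int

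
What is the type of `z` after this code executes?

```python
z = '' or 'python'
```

'or' returns first truthy value ('python', which is str)

str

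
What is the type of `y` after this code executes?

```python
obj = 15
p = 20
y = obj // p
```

int // int returns int (15 // 20 = 0)

int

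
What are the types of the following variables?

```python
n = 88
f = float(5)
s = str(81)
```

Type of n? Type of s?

n is int; s is str

int, str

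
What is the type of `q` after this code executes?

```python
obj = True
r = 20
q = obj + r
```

bool + int returns int (True is 1, so 1 + 20 = 21)

int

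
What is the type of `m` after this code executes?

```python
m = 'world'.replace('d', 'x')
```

str.replace() returns str

str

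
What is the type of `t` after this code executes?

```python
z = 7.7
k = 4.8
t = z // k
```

float // float returns float (floor division preserves float type)

float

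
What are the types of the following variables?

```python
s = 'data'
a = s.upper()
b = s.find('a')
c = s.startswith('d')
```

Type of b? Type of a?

str.find() returns int; str.upper() returns str

int, str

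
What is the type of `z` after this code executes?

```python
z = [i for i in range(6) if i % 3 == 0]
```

A list comprehension [...] produces a list

list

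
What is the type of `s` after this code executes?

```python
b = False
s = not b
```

'not' always returns bool

bool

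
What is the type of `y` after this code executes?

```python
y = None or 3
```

'or' with None returns the other value (3, int)

int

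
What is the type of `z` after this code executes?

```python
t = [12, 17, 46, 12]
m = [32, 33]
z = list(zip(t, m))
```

list(zip(...)) returns a list of tuples

list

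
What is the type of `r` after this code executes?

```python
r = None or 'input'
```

'or' with None returns the other value ('input', str)

str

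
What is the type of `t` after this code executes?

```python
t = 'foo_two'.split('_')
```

str.split() returns list

list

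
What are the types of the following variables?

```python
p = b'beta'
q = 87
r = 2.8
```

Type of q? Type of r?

q is int; r is float

int, float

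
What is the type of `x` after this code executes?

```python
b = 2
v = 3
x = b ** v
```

int ** positive int returns int (2 ** 3 = 8)

int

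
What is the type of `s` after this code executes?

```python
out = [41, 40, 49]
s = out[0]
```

Indexing a list of ints returns int (out[0] = 41)

int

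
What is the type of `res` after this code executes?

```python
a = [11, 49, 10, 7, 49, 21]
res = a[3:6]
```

Slicing a list always returns a list

list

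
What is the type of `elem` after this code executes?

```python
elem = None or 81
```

'or' with None returns the other value (81, int)

int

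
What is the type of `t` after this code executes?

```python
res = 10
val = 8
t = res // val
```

int // int returns int (10 // 8 = 1)

int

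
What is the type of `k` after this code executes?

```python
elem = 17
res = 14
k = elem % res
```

int % int returns int (17 % 14 = 3)

int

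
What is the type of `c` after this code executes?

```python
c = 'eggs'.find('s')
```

str.find() returns int (index, or -1)

int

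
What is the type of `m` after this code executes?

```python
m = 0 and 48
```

'and' returns the first falsy value (0, which is int)

int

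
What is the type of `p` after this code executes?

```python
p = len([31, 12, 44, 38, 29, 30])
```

len() always returns int

int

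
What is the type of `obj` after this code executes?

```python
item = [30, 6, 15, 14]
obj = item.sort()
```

list.sort() returns None (sorts in place)

NoneType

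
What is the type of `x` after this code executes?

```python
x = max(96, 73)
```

max() of ints returns int

int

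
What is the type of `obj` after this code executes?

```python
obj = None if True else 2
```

Ternary: condition is True, if branch (None) taken → NoneType

NoneType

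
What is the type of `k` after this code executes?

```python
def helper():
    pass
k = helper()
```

A function with no return statement returns None

NoneType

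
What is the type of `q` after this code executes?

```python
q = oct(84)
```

oct() returns str representation

str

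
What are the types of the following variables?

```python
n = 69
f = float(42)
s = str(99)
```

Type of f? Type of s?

f is float; s is str

float, str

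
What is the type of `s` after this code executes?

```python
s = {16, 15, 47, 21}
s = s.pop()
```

Popping from a set of ints returns int

int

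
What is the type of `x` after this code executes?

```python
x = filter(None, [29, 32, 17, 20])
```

filter() returns a filter iterator object

filter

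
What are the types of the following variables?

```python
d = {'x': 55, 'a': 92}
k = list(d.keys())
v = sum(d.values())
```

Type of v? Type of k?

sum of int values returns int; list(...) returns list

int, list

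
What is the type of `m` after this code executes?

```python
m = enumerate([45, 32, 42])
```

enumerate() returns an enumerate iterator object

enumerate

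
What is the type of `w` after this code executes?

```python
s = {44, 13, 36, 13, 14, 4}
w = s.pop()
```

Popping from a set of ints returns int

int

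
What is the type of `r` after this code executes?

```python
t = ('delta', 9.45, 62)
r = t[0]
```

Index 0 of tuple is 'delta' which is str

str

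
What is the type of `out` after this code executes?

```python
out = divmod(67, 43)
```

divmod() returns a tuple (quotient, remainder)

tuple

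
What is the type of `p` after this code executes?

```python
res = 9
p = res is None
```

'is' comparison returns bool

bool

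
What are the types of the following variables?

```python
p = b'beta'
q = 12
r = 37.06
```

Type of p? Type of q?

p is bytes; q is int

bytes, int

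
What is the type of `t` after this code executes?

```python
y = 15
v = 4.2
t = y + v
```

int + float returns float (15 + 4.2 = 19.2)

float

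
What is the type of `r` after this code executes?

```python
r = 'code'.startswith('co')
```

str.startswith() returns bool

bool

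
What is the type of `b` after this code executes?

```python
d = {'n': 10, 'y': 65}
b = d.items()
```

dict.items() returns a dict_items view

dict_items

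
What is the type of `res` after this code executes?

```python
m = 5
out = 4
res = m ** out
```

int ** positive int returns int (5 ** 4 = 625)

int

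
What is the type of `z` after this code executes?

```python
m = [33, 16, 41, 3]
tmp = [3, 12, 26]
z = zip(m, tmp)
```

zip() returns a zip iterator object

zip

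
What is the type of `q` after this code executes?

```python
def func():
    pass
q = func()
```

A function with no return statement returns None

NoneType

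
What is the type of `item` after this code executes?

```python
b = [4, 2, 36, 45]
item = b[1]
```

Indexing a list of ints returns int (b[1] = 2)

int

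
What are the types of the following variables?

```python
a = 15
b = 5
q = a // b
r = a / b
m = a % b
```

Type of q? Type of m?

int // int returns int; int % int returns int

int, int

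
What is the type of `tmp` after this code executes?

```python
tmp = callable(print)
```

callable() returns bool

bool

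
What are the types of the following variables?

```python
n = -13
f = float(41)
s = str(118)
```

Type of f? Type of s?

f is float; s is str

float, str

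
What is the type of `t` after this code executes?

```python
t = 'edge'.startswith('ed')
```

str.startswith() returns bool

bool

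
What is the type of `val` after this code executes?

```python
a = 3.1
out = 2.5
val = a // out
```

float // float returns float (floor division preserves float type)

float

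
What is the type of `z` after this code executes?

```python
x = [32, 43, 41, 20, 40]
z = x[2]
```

Indexing a list of ints returns int (x[2] = 41)

int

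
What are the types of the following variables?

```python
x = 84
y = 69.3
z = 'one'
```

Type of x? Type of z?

x is int; z is str

int, str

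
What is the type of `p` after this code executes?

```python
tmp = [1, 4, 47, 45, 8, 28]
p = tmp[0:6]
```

Slicing a list always returns a list

list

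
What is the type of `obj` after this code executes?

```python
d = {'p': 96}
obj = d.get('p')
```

dict.get() returns the value (int) when key is found

int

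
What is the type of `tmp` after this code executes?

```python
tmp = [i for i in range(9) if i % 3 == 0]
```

A list comprehension [...] produces a list

list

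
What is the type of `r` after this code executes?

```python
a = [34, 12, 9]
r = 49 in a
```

'in' operator returns bool

bool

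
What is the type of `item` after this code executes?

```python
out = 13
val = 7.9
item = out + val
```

int + float returns float (13 + 7.9 = 20.9)

float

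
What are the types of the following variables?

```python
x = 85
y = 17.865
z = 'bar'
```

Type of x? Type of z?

x is int; z is str

int, str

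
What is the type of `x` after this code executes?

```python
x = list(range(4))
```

list(range(...)) returns list

list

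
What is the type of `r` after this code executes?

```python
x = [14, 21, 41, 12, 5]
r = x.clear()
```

list.clear() returns None

NoneType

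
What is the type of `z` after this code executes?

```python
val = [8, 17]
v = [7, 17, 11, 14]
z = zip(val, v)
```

zip() returns a zip iterator object

zip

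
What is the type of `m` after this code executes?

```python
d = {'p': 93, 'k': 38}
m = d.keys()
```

.keys() returns a dict_keys view object

dict_keys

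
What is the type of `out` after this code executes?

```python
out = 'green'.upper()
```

str.upper() returns str

str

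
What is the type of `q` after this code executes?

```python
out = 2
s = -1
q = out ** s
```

int ** negative int returns float

float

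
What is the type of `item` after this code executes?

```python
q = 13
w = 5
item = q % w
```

int % int returns int (13 % 5 = 3)

int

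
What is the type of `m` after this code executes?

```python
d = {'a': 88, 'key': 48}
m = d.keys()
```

.keys() returns a dict_keys view object

dict_keys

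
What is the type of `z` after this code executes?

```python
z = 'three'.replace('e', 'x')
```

str.replace() returns str

str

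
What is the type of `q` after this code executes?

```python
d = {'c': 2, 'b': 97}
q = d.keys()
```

.keys() returns a dict_keys view object

dict_keys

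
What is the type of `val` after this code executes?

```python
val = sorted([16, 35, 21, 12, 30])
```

sorted() always returns list

list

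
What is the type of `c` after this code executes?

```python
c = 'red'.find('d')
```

str.find() returns int (index, or -1)

int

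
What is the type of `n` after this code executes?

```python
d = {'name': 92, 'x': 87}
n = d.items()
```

dict.items() returns a dict_items view

dict_items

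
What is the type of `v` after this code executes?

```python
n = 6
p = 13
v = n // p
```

int // int returns int (6 // 13 = 0)

int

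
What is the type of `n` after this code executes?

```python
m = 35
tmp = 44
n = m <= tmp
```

Comparison operators return bool

bool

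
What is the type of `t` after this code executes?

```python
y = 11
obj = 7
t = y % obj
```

int % int returns int (11 % 7 = 4)

int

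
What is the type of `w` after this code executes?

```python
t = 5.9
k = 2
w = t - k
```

float - int returns float (5.9 - 2 = 3.9)

float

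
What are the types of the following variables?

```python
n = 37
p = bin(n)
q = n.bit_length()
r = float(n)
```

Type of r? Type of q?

float() returns float; int.bit_length() returns int

float, int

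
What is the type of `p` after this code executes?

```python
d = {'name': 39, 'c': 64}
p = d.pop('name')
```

dict.pop() returns the value (int)

int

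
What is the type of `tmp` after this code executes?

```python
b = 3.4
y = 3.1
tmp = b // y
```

float // float returns float (floor division preserves float type)

float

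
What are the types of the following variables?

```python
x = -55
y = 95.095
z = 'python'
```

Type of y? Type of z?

y is float; z is str

float, str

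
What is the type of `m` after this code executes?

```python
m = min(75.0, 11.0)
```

min() of floats returns float

float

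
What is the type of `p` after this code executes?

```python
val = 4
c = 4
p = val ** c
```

int ** positive int returns int (4 ** 4 = 256)

int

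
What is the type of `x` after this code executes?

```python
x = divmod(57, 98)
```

divmod() returns a tuple (quotient, remainder)

tuple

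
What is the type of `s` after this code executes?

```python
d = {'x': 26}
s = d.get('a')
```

dict.get() returns None when key 'a' is not found and no default given

NoneType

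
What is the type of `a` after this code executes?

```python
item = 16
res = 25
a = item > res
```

Comparison operators return bool

bool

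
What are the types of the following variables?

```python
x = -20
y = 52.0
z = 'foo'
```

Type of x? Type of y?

x is int; y is float

int, float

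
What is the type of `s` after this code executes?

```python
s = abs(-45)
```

abs() of int returns int

int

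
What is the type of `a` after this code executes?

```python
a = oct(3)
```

oct() returns str representation

str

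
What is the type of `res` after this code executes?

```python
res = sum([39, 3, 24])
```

sum() of ints returns int

int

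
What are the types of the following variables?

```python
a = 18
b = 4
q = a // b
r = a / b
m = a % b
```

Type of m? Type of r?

int % int returns int; int / int returns float

int, float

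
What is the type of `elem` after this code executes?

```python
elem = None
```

None has type NoneType

NoneType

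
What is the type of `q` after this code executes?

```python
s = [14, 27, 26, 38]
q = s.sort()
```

list.sort() returns None (sorts in place)

NoneType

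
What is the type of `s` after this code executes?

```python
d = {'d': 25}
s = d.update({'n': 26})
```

dict.update() returns None

NoneType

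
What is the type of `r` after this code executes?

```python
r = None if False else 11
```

Ternary: condition is False, else branch (11) taken → int

int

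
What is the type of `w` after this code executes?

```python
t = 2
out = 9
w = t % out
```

int % int returns int (2 % 9 = 2)

int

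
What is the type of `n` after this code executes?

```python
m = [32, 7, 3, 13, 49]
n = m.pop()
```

list.pop() returns the popped element (int here)

int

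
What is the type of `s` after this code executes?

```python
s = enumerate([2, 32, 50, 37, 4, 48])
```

enumerate() returns an enumerate iterator object

enumerate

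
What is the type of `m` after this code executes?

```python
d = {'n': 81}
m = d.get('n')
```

dict.get() returns the value (int) when key is found

int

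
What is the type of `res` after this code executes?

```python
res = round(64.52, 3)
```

round() with ndigits arg returns float

float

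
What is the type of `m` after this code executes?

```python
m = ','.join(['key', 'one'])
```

str.join() returns str

str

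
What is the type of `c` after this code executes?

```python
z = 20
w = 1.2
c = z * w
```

int * float returns float (20 * 1.2 = 24.0)

float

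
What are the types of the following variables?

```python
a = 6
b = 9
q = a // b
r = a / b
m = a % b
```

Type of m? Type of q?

int % int returns int; int // int returns int

int, int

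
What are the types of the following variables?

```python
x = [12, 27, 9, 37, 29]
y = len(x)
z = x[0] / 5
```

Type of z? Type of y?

int / int returns float; len() returns int

float, int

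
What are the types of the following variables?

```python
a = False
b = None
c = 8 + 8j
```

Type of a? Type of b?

a is bool; b is NoneType

bool, NoneType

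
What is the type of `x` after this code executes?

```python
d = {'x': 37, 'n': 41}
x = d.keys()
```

.keys() returns a dict_keys view object

dict_keys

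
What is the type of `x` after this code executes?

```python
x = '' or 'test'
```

'or' returns first truthy value ('test', which is str)

str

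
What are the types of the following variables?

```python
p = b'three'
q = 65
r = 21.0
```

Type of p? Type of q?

p is bytes; q is int

bytes, int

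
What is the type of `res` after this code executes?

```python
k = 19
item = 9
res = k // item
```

int // int returns int (19 // 9 = 2)

int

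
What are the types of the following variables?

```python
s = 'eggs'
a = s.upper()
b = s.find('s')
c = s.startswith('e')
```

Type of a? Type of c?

str.upper() returns str; str.startswith() returns bool

str, bool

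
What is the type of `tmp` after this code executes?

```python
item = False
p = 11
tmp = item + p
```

bool + int returns int (False is 0, so 0 + 11 = 11)

int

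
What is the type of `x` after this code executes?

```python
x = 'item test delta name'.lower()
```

str.lower() returns str

str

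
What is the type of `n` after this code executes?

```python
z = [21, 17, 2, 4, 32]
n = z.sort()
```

list.sort() returns None (sorts in place)

NoneType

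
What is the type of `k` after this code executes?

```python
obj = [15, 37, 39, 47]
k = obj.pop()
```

list.pop() returns the popped element (int here)

int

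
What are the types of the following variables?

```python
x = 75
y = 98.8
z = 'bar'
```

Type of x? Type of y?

x is int; y is float

int, float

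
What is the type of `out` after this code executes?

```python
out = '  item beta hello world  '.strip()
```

str.strip() returns str

str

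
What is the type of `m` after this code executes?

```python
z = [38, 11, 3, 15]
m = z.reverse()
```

list.reverse() returns None

NoneType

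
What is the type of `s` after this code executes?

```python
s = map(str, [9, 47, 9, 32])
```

map() returns a map iterator object

map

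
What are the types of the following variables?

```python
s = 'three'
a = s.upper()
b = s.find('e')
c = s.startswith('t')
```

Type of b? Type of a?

str.find() returns int; str.upper() returns str

int, str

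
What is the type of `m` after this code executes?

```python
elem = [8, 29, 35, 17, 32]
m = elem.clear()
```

list.clear() returns None

NoneType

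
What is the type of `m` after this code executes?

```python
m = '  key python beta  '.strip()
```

str.strip() returns str

str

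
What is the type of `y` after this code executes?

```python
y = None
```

None has type NoneType

NoneType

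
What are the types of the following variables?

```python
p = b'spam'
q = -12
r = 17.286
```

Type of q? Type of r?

q is int; r is float

int, float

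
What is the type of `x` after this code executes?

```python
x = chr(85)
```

chr() returns str (single character)

str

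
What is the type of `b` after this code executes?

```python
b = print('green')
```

print() returns None

NoneType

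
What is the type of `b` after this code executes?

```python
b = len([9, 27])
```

len() always returns int

int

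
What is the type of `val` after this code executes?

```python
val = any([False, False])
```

any() returns bool

bool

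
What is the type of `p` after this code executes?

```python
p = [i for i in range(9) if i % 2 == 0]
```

A list comprehension [...] produces a list

list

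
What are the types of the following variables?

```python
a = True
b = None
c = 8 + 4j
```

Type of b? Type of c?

b is NoneType; c is complex

NoneType, complex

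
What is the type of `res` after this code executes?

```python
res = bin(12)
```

bin() returns str representation

str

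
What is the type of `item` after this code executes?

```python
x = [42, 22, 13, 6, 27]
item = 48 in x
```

'in' operator returns bool

bool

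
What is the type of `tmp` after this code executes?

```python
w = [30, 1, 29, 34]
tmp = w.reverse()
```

list.reverse() returns None

NoneType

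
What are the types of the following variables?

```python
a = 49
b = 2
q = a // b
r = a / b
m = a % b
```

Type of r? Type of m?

int / int returns float; int % int returns int

float, int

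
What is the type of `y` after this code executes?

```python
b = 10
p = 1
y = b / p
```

int / int always returns float in Python 3 (10 / 1 = 10)

float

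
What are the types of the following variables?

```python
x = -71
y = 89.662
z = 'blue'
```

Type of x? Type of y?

x is int; y is float

int, float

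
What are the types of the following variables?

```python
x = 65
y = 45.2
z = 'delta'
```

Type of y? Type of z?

y is float; z is str

float, str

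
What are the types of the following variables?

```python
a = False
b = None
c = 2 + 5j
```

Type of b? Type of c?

b is NoneType; c is complex

NoneType, complex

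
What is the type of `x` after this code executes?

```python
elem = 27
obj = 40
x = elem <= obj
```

Comparison operators return bool

bool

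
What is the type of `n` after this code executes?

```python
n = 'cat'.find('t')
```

str.find() returns int (index, or -1)

int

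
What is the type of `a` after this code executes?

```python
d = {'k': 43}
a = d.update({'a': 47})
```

dict.update() returns None

NoneType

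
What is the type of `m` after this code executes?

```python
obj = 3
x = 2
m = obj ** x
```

int ** positive int returns int (3 ** 2 = 9)

int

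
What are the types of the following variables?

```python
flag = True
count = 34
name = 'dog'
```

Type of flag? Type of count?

flag is bool; count is int

bool, int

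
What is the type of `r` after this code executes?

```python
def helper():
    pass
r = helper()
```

A function with no return statement returns None

NoneType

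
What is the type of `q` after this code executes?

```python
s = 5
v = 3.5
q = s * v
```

int * float returns float (5 * 3.5 = 17.5)

float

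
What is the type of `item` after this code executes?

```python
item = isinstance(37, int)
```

isinstance() returns bool

bool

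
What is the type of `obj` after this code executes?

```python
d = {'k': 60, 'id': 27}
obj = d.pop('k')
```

dict.pop() returns the value (int)

int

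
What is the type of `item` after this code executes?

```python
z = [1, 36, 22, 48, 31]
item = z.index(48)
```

list.index() returns int

int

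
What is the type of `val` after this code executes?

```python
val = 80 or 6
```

'or' returns the first truthy value (80, which is int)

int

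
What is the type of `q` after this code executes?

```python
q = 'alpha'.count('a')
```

str.count() returns int

int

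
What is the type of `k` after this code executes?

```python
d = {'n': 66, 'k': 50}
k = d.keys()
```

.keys() returns a dict_keys view object

dict_keys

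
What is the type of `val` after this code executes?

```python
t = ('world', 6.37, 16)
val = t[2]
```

Index 2 of tuple is 16 which is int

int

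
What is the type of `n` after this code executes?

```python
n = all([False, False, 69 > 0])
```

all() returns bool

bool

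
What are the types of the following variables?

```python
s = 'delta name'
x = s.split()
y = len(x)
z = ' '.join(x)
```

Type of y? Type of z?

len() returns int; str.join() returns str

int, str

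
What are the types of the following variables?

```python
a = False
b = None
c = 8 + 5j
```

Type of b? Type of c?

b is NoneType; c is complex

NoneType, complex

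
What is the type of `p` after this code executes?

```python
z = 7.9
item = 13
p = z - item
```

float - int returns float (7.9 - 13 = -5.1)

float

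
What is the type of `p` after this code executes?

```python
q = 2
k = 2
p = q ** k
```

int ** positive int returns int (2 ** 2 = 4)

int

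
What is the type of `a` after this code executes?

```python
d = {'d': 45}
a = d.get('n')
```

dict.get() returns None when key 'n' is not found and no default given

NoneType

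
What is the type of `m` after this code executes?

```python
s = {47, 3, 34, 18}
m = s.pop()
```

Popping from a set of ints returns int

int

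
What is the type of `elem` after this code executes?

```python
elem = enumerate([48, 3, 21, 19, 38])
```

enumerate() returns an enumerate iterator object

enumerate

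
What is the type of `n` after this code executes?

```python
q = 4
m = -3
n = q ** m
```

int ** negative int returns float

float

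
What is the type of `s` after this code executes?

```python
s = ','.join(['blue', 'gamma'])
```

str.join() returns str

str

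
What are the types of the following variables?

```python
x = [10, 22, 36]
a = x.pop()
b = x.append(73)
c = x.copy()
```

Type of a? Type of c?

list.pop() returns the element (int); list.copy() returns list

int, list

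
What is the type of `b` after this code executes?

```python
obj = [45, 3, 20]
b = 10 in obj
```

'in' operator returns bool

bool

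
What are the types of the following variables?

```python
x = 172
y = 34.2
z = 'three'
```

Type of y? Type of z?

y is float; z is str

float, str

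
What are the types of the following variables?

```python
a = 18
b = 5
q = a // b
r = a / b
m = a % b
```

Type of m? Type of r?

int % int returns int; int / int returns float

int, float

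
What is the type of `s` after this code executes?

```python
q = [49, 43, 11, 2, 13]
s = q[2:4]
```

Slicing a list always returns a list

list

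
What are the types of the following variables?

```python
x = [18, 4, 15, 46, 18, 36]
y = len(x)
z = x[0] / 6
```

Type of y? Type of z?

len() returns int; int / int returns float

int, float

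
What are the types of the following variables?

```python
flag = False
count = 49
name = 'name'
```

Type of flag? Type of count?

flag is bool; count is int

bool, int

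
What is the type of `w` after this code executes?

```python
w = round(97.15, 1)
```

round() with ndigits arg returns float

float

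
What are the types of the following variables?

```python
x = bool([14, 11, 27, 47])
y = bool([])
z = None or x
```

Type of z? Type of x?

None or <bool> returns the bool; bool() returns bool

bool, bool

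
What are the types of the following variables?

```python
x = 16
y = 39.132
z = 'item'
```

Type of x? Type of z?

x is int; z is str

int, str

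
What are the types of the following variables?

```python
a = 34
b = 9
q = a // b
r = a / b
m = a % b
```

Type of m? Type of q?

int % int returns int; int // int returns int

int, int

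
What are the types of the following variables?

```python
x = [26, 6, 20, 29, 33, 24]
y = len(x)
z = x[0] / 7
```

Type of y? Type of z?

len() returns int; int / int returns float

int, float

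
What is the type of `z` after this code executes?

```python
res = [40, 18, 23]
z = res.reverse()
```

list.reverse() returns None

NoneType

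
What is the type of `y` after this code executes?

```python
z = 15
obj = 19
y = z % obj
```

int % int returns int (15 % 19 = 15)

int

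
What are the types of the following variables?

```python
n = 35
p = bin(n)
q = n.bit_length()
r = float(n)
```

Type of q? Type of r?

int.bit_length() returns int; float() returns float

int, float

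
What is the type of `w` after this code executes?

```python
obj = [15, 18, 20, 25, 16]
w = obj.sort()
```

list.sort() returns None (sorts in place)

NoneType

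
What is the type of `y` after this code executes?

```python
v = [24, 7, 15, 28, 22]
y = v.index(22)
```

list.index() returns int

int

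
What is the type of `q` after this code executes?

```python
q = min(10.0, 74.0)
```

min() of floats returns float

float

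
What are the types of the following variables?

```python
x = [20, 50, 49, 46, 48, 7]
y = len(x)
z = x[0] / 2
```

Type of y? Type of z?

len() returns int; int / int returns float

int, float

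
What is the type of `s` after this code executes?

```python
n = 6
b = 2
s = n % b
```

int % int returns int (6 % 2 = 0)

int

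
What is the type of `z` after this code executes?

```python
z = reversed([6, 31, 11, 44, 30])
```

reversed() on a list returns a list_reverseiterator

list_reverseiterator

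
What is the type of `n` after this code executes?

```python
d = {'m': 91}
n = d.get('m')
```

dict.get() returns the value (int) when key is found

int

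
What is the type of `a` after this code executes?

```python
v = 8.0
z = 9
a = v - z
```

float - int returns float (8.0 - 9 = -1.0)

float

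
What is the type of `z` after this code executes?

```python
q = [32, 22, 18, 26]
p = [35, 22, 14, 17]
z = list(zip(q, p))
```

list(zip(...)) returns a list of tuples

list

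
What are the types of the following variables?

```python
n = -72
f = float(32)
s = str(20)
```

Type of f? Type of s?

f is float; s is str

float, str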